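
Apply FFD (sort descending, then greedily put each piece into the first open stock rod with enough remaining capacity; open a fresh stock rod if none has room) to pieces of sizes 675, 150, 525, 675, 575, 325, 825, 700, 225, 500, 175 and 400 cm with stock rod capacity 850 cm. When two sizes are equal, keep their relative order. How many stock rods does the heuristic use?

8

Sorted descending: 825, 700, 675, 675, 575, 525, 500, 400, 325, 225, 175, 150.
  825 → stock rod 1 (new)  [load 825/850]
  700 → stock rod 2 (new)  [load 700/850]
  675 → stock rod 3 (new)  [load 675/850]
  675 → stock rod 4 (new)  [load 675/850]
  575 → stock rod 5 (new)  [load 575/850]
  525 → stock rod 6 (new)  [load 525/850]
  500 → stock rod 7 (new)  [load 500/850]
  400 → stock rod 8 (new)  [load 400/850]
  325 → stock rod 6  [load 850/850]
  225 → stock rod 5  [load 800/850]
  175 → stock rod 3  [load 850/850]
  150 → stock rod 2  [load 850/850]
8 stock rods opened.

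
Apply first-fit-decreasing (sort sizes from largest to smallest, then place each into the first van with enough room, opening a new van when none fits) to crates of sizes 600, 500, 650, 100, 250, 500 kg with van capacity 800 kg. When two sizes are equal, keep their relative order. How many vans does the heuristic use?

Sorted descending: 650, 600, 500, 500, 250, 100.
  650 → van 1 (new)  [load 650/800]
  600 → van 2 (new)  [load 600/800]
  500 → van 3 (new)  [load 500/800]
  500 → van 4 (new)  [load 500/800]
  250 → van 3  [load 750/800]
  100 → van 1  [load 750/800]
4 vans opened.

4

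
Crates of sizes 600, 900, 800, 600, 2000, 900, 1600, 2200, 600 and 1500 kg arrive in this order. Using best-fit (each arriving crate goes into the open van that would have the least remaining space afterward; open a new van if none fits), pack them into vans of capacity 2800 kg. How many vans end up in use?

  600 → van 1 (new)  [load 600/2800]
  900 → van 1  [load 1500/2800]
  800 → van 1  [load 2300/2800]
  600 → van 2 (new)  [load 600/2800]
  2000 → van 2  [load 2600/2800]
  900 → van 3 (new)  [load 900/2800]
  1600 → van 3  [load 2500/2800]
  2200 → van 4 (new)  [load 2200/2800]
  600 → van 4  [load 2800/2800]
  1500 → van 5 (new)  [load 1500/2800]
5 vans opened.

5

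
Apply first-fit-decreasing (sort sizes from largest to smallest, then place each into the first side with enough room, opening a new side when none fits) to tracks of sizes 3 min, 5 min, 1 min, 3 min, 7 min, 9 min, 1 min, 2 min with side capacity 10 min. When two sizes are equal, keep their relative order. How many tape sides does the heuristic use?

4

Sorted descending: 9, 7, 5, 3, 3, 2, 1, 1.
  9 → side 1 (new)  [load 9/10]
  7 → side 2 (new)  [load 7/10]
  5 → side 3 (new)  [load 5/10]
  3 → side 2  [load 10/10]
  3 → side 3  [load 8/10]
  2 → side 3  [load 10/10]
  1 → side 1  [load 10/10]
  1 → side 4 (new)  [load 1/10]
4 tape sides opened.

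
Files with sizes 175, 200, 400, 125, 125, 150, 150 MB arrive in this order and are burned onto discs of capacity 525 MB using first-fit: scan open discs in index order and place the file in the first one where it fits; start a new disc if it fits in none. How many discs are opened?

3

  175 → disc 1 (new)  [load 175/525]
  200 → disc 1  [load 375/525]
  400 → disc 2 (new)  [load 400/525]
  125 → disc 1  [load 500/525]
  125 → disc 2  [load 525/525]
  150 → disc 3 (new)  [load 150/525]
  150 → disc 3  [load 300/525]
3 discs opened.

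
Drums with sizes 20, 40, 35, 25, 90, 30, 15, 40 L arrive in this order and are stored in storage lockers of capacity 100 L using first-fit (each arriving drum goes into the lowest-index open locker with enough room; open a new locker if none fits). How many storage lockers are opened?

4

  20 → locker 1 (new)  [load 20/100]
  40 → locker 1  [load 60/100]
  35 → locker 1  [load 95/100]
  25 → locker 2 (new)  [load 25/100]
  90 → locker 3 (new)  [load 90/100]
  30 → locker 2  [load 55/100]
  15 → locker 2  [load 70/100]
  40 → locker 4 (new)  [load 40/100]
4 storage lockers opened.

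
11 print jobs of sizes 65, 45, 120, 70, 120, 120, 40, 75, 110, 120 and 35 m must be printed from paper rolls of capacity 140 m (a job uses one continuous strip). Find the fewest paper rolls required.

8

Total = 120 + 120 + 120 + 120 + 110 + 75 + 70 + 65 + 45 + 40 + 35 = 920 m.
Lower bound: ⌈920/140⌉ = 7 paper rolls.
A packing using 8 paper rolls:
  roll 1: 120 = 120
  roll 2: 120 = 120
  roll 3: 120 = 120
  roll 4: 120 = 120
  roll 5: 110 = 110
  roll 6: 75 + 65 = 140
  roll 7: 70 + 45 = 115
  roll 8: 40 + 35 = 75
No arrangement into 7 paper rolls stays within capacity, so 8 is optimal.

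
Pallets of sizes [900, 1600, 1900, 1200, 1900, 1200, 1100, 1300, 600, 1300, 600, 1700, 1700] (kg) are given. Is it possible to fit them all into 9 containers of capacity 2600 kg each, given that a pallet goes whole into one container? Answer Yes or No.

A valid assignment using 8 containers:
  container 1: 1900 + 600 = 2500
  container 2: 1900 + 600 = 2500
  container 3: 1700 + 900 = 2600
  container 4: 1700 = 1700
  container 5: 1600 = 1600
  container 6: 1300 + 1300 = 2600
  container 7: 1200 + 1200 = 2400
  container 8: 1100 = 1100
That uses only 8 ≤ 9, so 9 containers are enough.

Yes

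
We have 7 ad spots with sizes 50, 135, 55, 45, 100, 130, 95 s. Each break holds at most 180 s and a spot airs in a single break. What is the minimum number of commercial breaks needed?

4

Total = 135 + 130 + 100 + 95 + 55 + 50 + 45 = 610 s.
Lower bound: ⌈610/180⌉ = 4 commercial breaks.
A packing using 4 commercial breaks:
  break 1: 135 + 45 = 180
  break 2: 130 + 50 = 180
  break 3: 100 + 55 = 155
  break 4: 95 = 95
This matches the lower bound, so 4 is optimal.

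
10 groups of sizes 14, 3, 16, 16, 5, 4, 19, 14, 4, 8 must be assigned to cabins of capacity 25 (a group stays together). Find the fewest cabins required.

Total = 19 + 16 + 16 + 14 + 14 + 8 + 5 + 4 + 4 + 3 = 103.
Lower bound: ⌈103/25⌉ = 5 cabins.
A packing using 5 cabins:
  cabin 1: 19 + 5 = 24
  cabin 2: 16 + 8 = 24
  cabin 3: 16 + 4 + 4 = 24
  cabin 4: 14 + 3 = 17
  cabin 5: 14 = 14
This matches the lower bound, so 5 is optimal.

5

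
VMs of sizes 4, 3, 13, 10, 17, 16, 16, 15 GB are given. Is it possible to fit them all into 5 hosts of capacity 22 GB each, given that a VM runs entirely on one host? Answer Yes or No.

No

Total = 94 GB; ⌈94/22⌉ = 5.
The bound of 5 does not rule out 5, but exhaustive search shows no assignment into 5 hosts of capacity 22 GB exists — the minimum is 6.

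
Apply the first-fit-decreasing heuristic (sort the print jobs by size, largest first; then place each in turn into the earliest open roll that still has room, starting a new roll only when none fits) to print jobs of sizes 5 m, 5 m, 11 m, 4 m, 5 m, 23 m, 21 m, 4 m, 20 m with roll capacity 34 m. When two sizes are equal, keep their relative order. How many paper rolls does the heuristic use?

Sorted descending: 23, 21, 20, 11, 5, 5, 5, 4, 4.
  23 → roll 1 (new)  [load 23/34]
  21 → roll 2 (new)  [load 21/34]
  20 → roll 3 (new)  [load 20/34]
  11 → roll 1  [load 34/34]
  5 → roll 2  [load 26/34]
  5 → roll 2  [load 31/34]
  5 → roll 3  [load 25/34]
  4 → roll 3  [load 29/34]
  4 → roll 3  [load 33/34]
3 paper rolls opened.

3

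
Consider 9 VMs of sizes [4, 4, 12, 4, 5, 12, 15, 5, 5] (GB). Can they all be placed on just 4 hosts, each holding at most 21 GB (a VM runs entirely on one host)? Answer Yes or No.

A valid assignment using 4 hosts:
  host 1: 15 + 5 = 20
  host 2: 12 + 5 + 4 = 21
  host 3: 12 + 5 + 4 = 21
  host 4: 4 = 4
Every load is within 21 GB, so 4 hosts suffice.

Yes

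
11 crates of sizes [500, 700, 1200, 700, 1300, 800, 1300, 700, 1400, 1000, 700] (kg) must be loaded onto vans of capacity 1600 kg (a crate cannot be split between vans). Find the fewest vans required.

8

Total = 1400 + 1300 + 1300 + 1200 + 1000 + 800 + 700 + 700 + 700 + 700 + 500 = 10300 kg.
Lower bound: ⌈10300/1600⌉ = 7 vans.
A packing using 8 vans:
  van 1: 1400 = 1400
  van 2: 1300 = 1300
  van 3: 1300 = 1300
  van 4: 1200 = 1200
  van 5: 1000 + 500 = 1500
  van 6: 800 + 700 = 1500
  van 7: 700 + 700 = 1400
  van 8: 700 = 700
No arrangement into 7 vans stays within capacity, so 8 is optimal.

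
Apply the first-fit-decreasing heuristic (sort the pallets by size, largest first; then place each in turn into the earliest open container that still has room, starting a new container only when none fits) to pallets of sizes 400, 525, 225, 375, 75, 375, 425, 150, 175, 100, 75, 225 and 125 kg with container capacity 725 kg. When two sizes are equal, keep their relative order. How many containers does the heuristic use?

5

Sorted descending: 525, 425, 400, 375, 375, 225, 225, 175, 150, 125, 100, 75, 75.
  525 → container 1 (new)  [load 525/725]
  425 → container 2 (new)  [load 425/725]
  400 → container 3 (new)  [load 400/725]
  375 → container 4 (new)  [load 375/725]
  375 → container 5 (new)  [load 375/725]
  225 → container 2  [load 650/725]
  225 → container 3  [load 625/725]
  175 → container 1  [load 700/725]
  150 → container 4  [load 525/725]
  125 → container 4  [load 650/725]
  100 → container 3  [load 725/725]
  75 → container 2  [load 725/725]
  75 → container 4  [load 725/725]
5 containers opened.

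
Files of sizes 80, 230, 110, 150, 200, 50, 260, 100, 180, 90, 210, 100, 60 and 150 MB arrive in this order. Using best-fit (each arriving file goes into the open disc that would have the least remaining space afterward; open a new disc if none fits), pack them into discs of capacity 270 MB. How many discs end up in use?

8

  80 → disc 1 (new)  [load 80/270]
  230 → disc 2 (new)  [load 230/270]
  110 → disc 1  [load 190/270]
  150 → disc 3 (new)  [load 150/270]
  200 → disc 4 (new)  [load 200/270]
  50 → disc 4  [load 250/270]
  260 → disc 5 (new)  [load 260/270]
  100 → disc 3  [load 250/270]
  180 → disc 6 (new)  [load 180/270]
  90 → disc 6  [load 270/270]
  210 → disc 7 (new)  [load 210/270]
  100 → disc 8 (new)  [load 100/270]
  60 → disc 7  [load 270/270]
  150 → disc 8  [load 250/270]
8 discs opened.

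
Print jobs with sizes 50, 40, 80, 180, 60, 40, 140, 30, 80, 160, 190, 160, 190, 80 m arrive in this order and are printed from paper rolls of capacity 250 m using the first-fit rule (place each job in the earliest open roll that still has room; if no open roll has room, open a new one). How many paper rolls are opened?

7

  50 → roll 1 (new)  [load 50/250]
  40 → roll 1  [load 90/250]
  80 → roll 1  [load 170/250]
  180 → roll 2 (new)  [load 180/250]
  60 → roll 1  [load 230/250]
  40 → roll 2  [load 220/250]
  140 → roll 3 (new)  [load 140/250]
  30 → roll 2  [load 250/250]
  80 → roll 3  [load 220/250]
  160 → roll 4 (new)  [load 160/250]
  190 → roll 5 (new)  [load 190/250]
  160 → roll 6 (new)  [load 160/250]
  190 → roll 7 (new)  [load 190/250]
  80 → roll 4  [load 240/250]
7 paper rolls opened.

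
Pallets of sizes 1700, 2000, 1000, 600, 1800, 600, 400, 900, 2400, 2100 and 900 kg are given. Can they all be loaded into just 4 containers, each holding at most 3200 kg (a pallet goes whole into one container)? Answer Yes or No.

Total = 14400 kg; ⌈14400/3200⌉ = 5.
At least 5 containers are required, but only 4 are allowed.

No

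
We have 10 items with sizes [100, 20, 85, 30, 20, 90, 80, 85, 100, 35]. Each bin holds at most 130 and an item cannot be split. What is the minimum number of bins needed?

6

Total = 100 + 100 + 90 + 85 + 85 + 80 + 35 + 30 + 20 + 20 = 645.
Lower bound: ⌈645/130⌉ = 5 bins.
Also, 6 items each exceed 65, and no two of those can share a bin, so at least 6 bins are needed.
A packing using 6 bins:
  bin 1: 100 + 30 = 130
  bin 2: 100 + 20 = 120
  bin 3: 90 + 35 = 125
  bin 4: 85 + 20 = 105
  bin 5: 85 = 85
  bin 6: 80 = 80
This matches the lower bound, so 6 is optimal.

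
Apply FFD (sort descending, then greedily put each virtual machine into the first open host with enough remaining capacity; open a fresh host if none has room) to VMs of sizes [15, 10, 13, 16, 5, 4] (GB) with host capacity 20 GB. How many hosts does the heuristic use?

4

Sorted descending: 16, 15, 13, 10, 5, 4.
  16 → host 1 (new)  [load 16/20]
  15 → host 2 (new)  [load 15/20]
  13 → host 3 (new)  [load 13/20]
  10 → host 4 (new)  [load 10/20]
  5 → host 2  [load 20/20]
  4 → host 1  [load 20/20]
4 hosts opened.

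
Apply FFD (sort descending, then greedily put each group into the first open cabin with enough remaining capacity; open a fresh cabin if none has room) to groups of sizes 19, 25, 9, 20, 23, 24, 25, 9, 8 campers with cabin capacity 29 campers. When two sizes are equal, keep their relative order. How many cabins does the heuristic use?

7

Sorted descending: 25, 25, 24, 23, 20, 19, 9, 9, 8.
  25 → cabin 1 (new)  [load 25/29]
  25 → cabin 2 (new)  [load 25/29]
  24 → cabin 3 (new)  [load 24/29]
  23 → cabin 4 (new)  [load 23/29]
  20 → cabin 5 (new)  [load 20/29]
  19 → cabin 6 (new)  [load 19/29]
  9 → cabin 5  [load 29/29]
  9 → cabin 6  [load 28/29]
  8 → cabin 7 (new)  [load 8/29]
7 cabins opened.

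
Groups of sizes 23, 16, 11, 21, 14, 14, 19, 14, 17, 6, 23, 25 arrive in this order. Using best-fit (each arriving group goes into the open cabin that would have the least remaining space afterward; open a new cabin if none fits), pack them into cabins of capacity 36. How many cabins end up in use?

  23 → cabin 1 (new)  [load 23/36]
  16 → cabin 2 (new)  [load 16/36]
  11 → cabin 1  [load 34/36]
  21 → cabin 3 (new)  [load 21/36]
  14 → cabin 3  [load 35/36]
  14 → cabin 2  [load 30/36]
  19 → cabin 4 (new)  [load 19/36]
  14 → cabin 4  [load 33/36]
  17 → cabin 5 (new)  [load 17/36]
  6 → cabin 2  [load 36/36]
  23 → cabin 6 (new)  [load 23/36]
  25 → cabin 7 (new)  [load 25/36]
7 cabins opened.

7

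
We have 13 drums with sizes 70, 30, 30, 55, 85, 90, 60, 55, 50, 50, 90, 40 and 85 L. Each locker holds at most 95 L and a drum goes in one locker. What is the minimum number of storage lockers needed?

10

Total = 90 + 90 + 85 + 85 + 70 + 60 + 55 + 55 + 50 + 50 + 40 + 30 + 30 = 790 L.
Lower bound: ⌈790/95⌉ = 9 storage lockers.
Also, 10 drums each exceed 95/2 L, and no two of those can share a locker, so at least 10 storage lockers are needed.
A packing using 10 storage lockers:
  locker 1: 90 = 90
  locker 2: 90 = 90
  locker 3: 85 = 85
  locker 4: 85 = 85
  locker 5: 70 = 70
  locker 6: 60 + 30 = 90
  locker 7: 55 + 40 = 95
  locker 8: 55 + 30 = 85
  locker 9: 50 = 50
  locker 10: 50 = 50
This matches the lower bound, so 10 is optimal.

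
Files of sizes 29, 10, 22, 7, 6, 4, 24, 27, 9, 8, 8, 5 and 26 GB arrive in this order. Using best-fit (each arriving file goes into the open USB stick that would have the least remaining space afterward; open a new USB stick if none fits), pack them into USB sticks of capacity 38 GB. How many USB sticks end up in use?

6

  29 → USB stick 1 (new)  [load 29/38]
  10 → USB stick 2 (new)  [load 10/38]
  22 → USB stick 2  [load 32/38]
  7 → USB stick 1  [load 36/38]
  6 → USB stick 2  [load 38/38]
  4 → USB stick 3 (new)  [load 4/38]
  24 → USB stick 3  [load 28/38]
  27 → USB stick 4 (new)  [load 27/38]
  9 → USB stick 3  [load 37/38]
  8 → USB stick 4  [load 35/38]
  8 → USB stick 5 (new)  [load 8/38]
  5 → USB stick 5  [load 13/38]
  26 → USB stick 6 (new)  [load 26/38]
6 USB sticks opened.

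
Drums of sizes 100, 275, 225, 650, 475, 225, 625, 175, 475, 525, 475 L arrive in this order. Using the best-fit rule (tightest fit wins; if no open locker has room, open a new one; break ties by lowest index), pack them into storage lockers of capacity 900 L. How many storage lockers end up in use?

7

  100 → locker 1 (new)  [load 100/900]
  275 → locker 1  [load 375/900]
  225 → locker 1  [load 600/900]
  650 → locker 2 (new)  [load 650/900]
  475 → locker 3 (new)  [load 475/900]
  225 → locker 2  [load 875/900]
  625 → locker 4 (new)  [load 625/900]
  175 → locker 4  [load 800/900]
  475 → locker 5 (new)  [load 475/900]
  525 → locker 6 (new)  [load 525/900]
  475 → locker 7 (new)  [load 475/900]
7 storage lockers opened.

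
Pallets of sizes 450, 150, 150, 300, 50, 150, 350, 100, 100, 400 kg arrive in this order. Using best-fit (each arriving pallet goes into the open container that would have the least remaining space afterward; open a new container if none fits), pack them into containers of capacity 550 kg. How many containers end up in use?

  450 → container 1 (new)  [load 450/550]
  150 → container 2 (new)  [load 150/550]
  150 → container 2  [load 300/550]
  300 → container 3 (new)  [load 300/550]
  50 → container 1  [load 500/550]
  150 → container 2  [load 450/550]
  350 → container 4 (new)  [load 350/550]
  100 → container 2  [load 550/550]
  100 → container 4  [load 450/550]
  400 → container 5 (new)  [load 400/550]
5 containers opened.

5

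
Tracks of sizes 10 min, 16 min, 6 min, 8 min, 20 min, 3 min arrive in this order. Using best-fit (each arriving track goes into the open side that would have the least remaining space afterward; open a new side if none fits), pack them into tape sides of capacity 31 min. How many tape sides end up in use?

3

  10 → side 1 (new)  [load 10/31]
  16 → side 1  [load 26/31]
  6 → side 2 (new)  [load 6/31]
  8 → side 2  [load 14/31]
  20 → side 3 (new)  [load 20/31]
  3 → side 1  [load 29/31]
3 tape sides opened.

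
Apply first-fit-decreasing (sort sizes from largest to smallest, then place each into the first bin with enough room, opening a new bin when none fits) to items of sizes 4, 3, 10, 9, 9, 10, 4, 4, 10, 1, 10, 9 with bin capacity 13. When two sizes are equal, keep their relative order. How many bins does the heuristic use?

Sorted descending: 10, 10, 10, 10, 9, 9, 9, 4, 4, 4, 3, 1.
  10 → bin 1 (new)  [load 10/13]
  10 → bin 2 (new)  [load 10/13]
  10 → bin 3 (new)  [load 10/13]
  10 → bin 4 (new)  [load 10/13]
  9 → bin 5 (new)  [load 9/13]
  9 → bin 6 (new)  [load 9/13]
  9 → bin 7 (new)  [load 9/13]
  4 → bin 5  [load 13/13]
  4 → bin 6  [load 13/13]
  4 → bin 7  [load 13/13]
  3 → bin 1  [load 13/13]
  1 → bin 2  [load 11/13]
7 bins opened.

7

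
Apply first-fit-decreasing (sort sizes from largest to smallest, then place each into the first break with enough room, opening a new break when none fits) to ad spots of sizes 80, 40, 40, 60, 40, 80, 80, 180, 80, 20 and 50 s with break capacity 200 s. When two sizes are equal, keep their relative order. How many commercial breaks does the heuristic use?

Sorted descending: 180, 80, 80, 80, 80, 60, 50, 40, 40, 40, 20.
  180 → break 1 (new)  [load 180/200]
  80 → break 2 (new)  [load 80/200]
  80 → break 2  [load 160/200]
  80 → break 3 (new)  [load 80/200]
  80 → break 3  [load 160/200]
  60 → break 4 (new)  [load 60/200]
  50 → break 4  [load 110/200]
  40 → break 2  [load 200/200]
  40 → break 3  [load 200/200]
  40 → break 4  [load 150/200]
  20 → break 1  [load 200/200]
4 commercial breaks opened.

4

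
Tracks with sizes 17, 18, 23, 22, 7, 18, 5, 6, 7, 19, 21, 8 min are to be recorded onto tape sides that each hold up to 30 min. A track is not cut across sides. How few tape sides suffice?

Total = 23 + 22 + 21 + 19 + 18 + 18 + 17 + 8 + 7 + 7 + 6 + 5 = 171 min.
Lower bound: ⌈171/30⌉ = 6 tape sides.
Also, 7 tracks each exceed 15 min, and no two of those can share a side, so at least 7 tape sides are needed.
A packing using 7 tape sides:
  side 1: 23 + 7 = 30
  side 2: 22 + 8 = 30
  side 3: 21 + 7 = 28
  side 4: 19 + 6 + 5 = 30
  side 5: 18 = 18
  side 6: 18 = 18
  side 7: 17 = 17
This matches the lower bound, so 7 is optimal.

7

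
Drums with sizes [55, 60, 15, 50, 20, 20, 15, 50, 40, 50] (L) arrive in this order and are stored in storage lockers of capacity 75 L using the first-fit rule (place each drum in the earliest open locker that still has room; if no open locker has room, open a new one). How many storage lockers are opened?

6

  55 → locker 1 (new)  [load 55/75]
  60 → locker 2 (new)  [load 60/75]
  15 → locker 1  [load 70/75]
  50 → locker 3 (new)  [load 50/75]
  20 → locker 3  [load 70/75]
  20 → locker 4 (new)  [load 20/75]
  15 → locker 2  [load 75/75]
  50 → locker 4  [load 70/75]
  40 → locker 5 (new)  [load 40/75]
  50 → locker 6 (new)  [load 50/75]
6 storage lockers opened.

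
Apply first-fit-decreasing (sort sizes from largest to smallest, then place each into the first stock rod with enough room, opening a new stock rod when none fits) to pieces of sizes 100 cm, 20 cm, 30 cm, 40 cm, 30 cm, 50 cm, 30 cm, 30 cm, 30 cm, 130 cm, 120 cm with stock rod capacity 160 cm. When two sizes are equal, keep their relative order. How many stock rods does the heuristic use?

Sorted descending: 130, 120, 100, 50, 40, 30, 30, 30, 30, 30, 20.
  130 → stock rod 1 (new)  [load 130/160]
  120 → stock rod 2 (new)  [load 120/160]
  100 → stock rod 3 (new)  [load 100/160]
  50 → stock rod 3  [load 150/160]
  40 → stock rod 2  [load 160/160]
  30 → stock rod 1  [load 160/160]
  30 → stock rod 4 (new)  [load 30/160]
  30 → stock rod 4  [load 60/160]
  30 → stock rod 4  [load 90/160]
  30 → stock rod 4  [load 120/160]
  20 → stock rod 4  [load 140/160]
4 stock rods opened.

4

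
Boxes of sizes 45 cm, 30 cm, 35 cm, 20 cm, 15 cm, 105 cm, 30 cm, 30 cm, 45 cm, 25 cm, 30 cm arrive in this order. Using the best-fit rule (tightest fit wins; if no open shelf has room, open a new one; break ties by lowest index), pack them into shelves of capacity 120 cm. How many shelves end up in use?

  45 → shelf 1 (new)  [load 45/120]
  30 → shelf 1  [load 75/120]
  35 → shelf 1  [load 110/120]
  20 → shelf 2 (new)  [load 20/120]
  15 → shelf 2  [load 35/120]
  105 → shelf 3 (new)  [load 105/120]
  30 → shelf 2  [load 65/120]
  30 → shelf 2  [load 95/120]
  45 → shelf 4 (new)  [load 45/120]
  25 → shelf 2  [load 120/120]
  30 → shelf 4  [load 75/120]
4 shelves opened.

4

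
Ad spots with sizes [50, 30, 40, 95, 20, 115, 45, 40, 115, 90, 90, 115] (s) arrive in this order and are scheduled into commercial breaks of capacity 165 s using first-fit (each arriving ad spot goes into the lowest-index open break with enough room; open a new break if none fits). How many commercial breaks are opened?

7

  50 → break 1 (new)  [load 50/165]
  30 → break 1  [load 80/165]
  40 → break 1  [load 120/165]
  95 → break 2 (new)  [load 95/165]
  20 → break 1  [load 140/165]
  115 → break 3 (new)  [load 115/165]
  45 → break 2  [load 140/165]
  40 → break 3  [load 155/165]
  115 → break 4 (new)  [load 115/165]
  90 → break 5 (new)  [load 90/165]
  90 → break 6 (new)  [load 90/165]
  115 → break 7 (new)  [load 115/165]
7 commercial breaks opened.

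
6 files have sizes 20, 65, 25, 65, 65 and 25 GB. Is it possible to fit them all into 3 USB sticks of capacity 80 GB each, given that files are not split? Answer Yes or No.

Total = 265 GB; ⌈265/80⌉ = 4.
At least 4 USB sticks are required, but only 3 are allowed.

No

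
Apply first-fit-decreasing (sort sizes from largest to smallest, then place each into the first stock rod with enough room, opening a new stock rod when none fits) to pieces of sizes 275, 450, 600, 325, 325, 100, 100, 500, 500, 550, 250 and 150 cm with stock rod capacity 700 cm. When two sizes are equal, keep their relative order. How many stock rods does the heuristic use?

Sorted descending: 600, 550, 500, 500, 450, 325, 325, 275, 250, 150, 100, 100.
  600 → stock rod 1 (new)  [load 600/700]
  550 → stock rod 2 (new)  [load 550/700]
  500 → stock rod 3 (new)  [load 500/700]
  500 → stock rod 4 (new)  [load 500/700]
  450 → stock rod 5 (new)  [load 450/700]
  325 → stock rod 6 (new)  [load 325/700]
  325 → stock rod 6  [load 650/700]
  275 → stock rod 7 (new)  [load 275/700]
  250 → stock rod 5  [load 700/700]
  150 → stock rod 2  [load 700/700]
  100 → stock rod 1  [load 700/700]
  100 → stock rod 3  [load 600/700]
7 stock rods opened.

7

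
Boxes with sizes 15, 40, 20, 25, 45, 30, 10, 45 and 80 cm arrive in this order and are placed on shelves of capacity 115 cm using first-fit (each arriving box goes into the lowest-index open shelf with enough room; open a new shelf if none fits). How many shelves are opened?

  15 → shelf 1 (new)  [load 15/115]
  40 → shelf 1  [load 55/115]
  20 → shelf 1  [load 75/115]
  25 → shelf 1  [load 100/115]
  45 → shelf 2 (new)  [load 45/115]
  30 → shelf 2  [load 75/115]
  10 → shelf 1  [load 110/115]
  45 → shelf 3 (new)  [load 45/115]
  80 → shelf 4 (new)  [load 80/115]
4 shelves opened.

4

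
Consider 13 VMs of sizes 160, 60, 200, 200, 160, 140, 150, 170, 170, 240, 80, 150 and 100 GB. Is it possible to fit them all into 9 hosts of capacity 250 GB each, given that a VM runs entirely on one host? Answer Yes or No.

Total = 1980 GB; ⌈1980/250⌉ = 8.
10 VMs each exceed half the capacity and cannot share a host, forcing at least 10 hosts.
At least 10 hosts are required, but only 9 are allowed.

No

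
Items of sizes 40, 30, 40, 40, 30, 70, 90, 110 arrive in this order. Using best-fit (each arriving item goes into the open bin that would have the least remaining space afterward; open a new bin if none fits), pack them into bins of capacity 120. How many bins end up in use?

5

  40 → bin 1 (new)  [load 40/120]
  30 → bin 1  [load 70/120]
  40 → bin 1  [load 110/120]
  40 → bin 2 (new)  [load 40/120]
  30 → bin 2  [load 70/120]
  70 → bin 3 (new)  [load 70/120]
  90 → bin 4 (new)  [load 90/120]
  110 → bin 5 (new)  [load 110/120]
5 bins opened.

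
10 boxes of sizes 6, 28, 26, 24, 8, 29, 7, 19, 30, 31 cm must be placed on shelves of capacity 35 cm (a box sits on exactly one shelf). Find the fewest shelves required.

7

Total = 31 + 30 + 29 + 28 + 26 + 24 + 19 + 8 + 7 + 6 = 208 cm.
Lower bound: ⌈208/35⌉ = 6 shelves.
Also, 7 boxes each exceed 35/2 cm, and no two of those can share a shelf, so at least 7 shelves are needed.
A packing using 7 shelves:
  shelf 1: 31 = 31
  shelf 2: 30 = 30
  shelf 3: 29 + 6 = 35
  shelf 4: 28 + 7 = 35
  shelf 5: 26 + 8 = 34
  shelf 6: 24 = 24
  shelf 7: 19 = 19
This matches the lower bound, so 7 is optimal.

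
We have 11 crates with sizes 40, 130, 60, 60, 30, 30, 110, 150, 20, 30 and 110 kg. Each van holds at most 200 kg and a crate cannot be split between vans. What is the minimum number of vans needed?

4

Total = 150 + 130 + 110 + 110 + 60 + 60 + 40 + 30 + 30 + 30 + 20 = 770 kg.
Lower bound: ⌈770/200⌉ = 4 vans.
A packing using 4 vans:
  van 1: 150 + 40 = 190
  van 2: 130 + 60 = 190
  van 3: 110 + 60 + 30 = 200
  van 4: 110 + 30 + 30 + 20 = 190
This matches the lower bound, so 4 is optimal.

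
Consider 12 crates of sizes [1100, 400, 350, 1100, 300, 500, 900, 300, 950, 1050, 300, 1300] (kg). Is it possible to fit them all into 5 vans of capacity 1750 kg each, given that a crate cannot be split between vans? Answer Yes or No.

Total = 8550 kg; ⌈8550/1750⌉ = 5.
6 crates each exceed half the capacity and cannot share a van, forcing at least 6 vans.
At least 6 vans are required, but only 5 are allowed.

No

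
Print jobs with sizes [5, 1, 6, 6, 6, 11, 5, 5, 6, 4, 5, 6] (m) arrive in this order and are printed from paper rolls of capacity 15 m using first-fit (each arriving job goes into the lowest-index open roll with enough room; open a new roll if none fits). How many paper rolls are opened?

  5 → roll 1 (new)  [load 5/15]
  1 → roll 1  [load 6/15]
  6 → roll 1  [load 12/15]
  6 → roll 2 (new)  [load 6/15]
  6 → roll 2  [load 12/15]
  11 → roll 3 (new)  [load 11/15]
  5 → roll 4 (new)  [load 5/15]
  5 → roll 4  [load 10/15]
  6 → roll 5 (new)  [load 6/15]
  4 → roll 3  [load 15/15]
  5 → roll 4  [load 15/15]
  6 → roll 5  [load 12/15]
5 paper rolls opened.

5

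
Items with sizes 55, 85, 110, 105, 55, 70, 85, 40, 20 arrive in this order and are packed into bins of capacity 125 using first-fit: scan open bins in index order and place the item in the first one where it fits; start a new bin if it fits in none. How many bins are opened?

  55 → bin 1 (new)  [load 55/125]
  85 → bin 2 (new)  [load 85/125]
  110 → bin 3 (new)  [load 110/125]
  105 → bin 4 (new)  [load 105/125]
  55 → bin 1  [load 110/125]
  70 → bin 5 (new)  [load 70/125]
  85 → bin 6 (new)  [load 85/125]
  40 → bin 2  [load 125/125]
  20 → bin 4  [load 125/125]
6 bins opened.

6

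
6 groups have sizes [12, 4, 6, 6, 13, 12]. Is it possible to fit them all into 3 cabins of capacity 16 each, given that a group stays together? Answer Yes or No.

No

Total = 53; ⌈53/16⌉ = 4.
At least 4 cabins are required, but only 3 are allowed.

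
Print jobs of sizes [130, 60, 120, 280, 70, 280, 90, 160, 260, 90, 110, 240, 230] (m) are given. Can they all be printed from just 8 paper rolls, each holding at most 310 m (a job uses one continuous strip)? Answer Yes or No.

A valid assignment using 8 paper rolls:
  roll 1: 280 = 280
  roll 2: 280 = 280
  roll 3: 260 = 260
  roll 4: 240 + 70 = 310
  roll 5: 230 + 60 = 290
  roll 6: 160 + 130 = 290
  roll 7: 120 + 110 = 230
  roll 8: 90 + 90 = 180
Every load is within 310 m, so 8 paper rolls suffice.

Yes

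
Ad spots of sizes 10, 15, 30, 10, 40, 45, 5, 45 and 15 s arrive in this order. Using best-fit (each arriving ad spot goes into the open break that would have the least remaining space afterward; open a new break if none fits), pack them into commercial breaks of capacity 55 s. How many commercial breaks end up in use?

5

  10 → break 1 (new)  [load 10/55]
  15 → break 1  [load 25/55]
  30 → break 1  [load 55/55]
  10 → break 2 (new)  [load 10/55]
  40 → break 2  [load 50/55]
  45 → break 3 (new)  [load 45/55]
  5 → break 2  [load 55/55]
  45 → break 4 (new)  [load 45/55]
  15 → break 5 (new)  [load 15/55]
5 commercial breaks opened.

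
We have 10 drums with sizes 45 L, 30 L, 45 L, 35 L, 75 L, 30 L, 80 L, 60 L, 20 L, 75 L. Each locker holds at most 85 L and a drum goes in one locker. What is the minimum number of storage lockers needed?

7

Total = 80 + 75 + 75 + 60 + 45 + 45 + 35 + 30 + 30 + 20 = 495 L.
Lower bound: ⌈495/85⌉ = 6 storage lockers.
A packing using 7 storage lockers:
  locker 1: 80 = 80
  locker 2: 75 = 75
  locker 3: 75 = 75
  locker 4: 60 + 20 = 80
  locker 5: 45 + 35 = 80
  locker 6: 45 + 30 = 75
  locker 7: 30 = 30
No arrangement into 6 storage lockers stays within capacity, so 7 is optimal.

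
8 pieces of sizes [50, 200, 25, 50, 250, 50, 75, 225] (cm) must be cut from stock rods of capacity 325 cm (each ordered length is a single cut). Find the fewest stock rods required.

Total = 250 + 225 + 200 + 75 + 50 + 50 + 50 + 25 = 925 cm.
Lower bound: ⌈925/325⌉ = 3 stock rods.
A packing using 3 stock rods:
  stock rod 1: 250 + 75 = 325
  stock rod 2: 225 + 50 + 50 = 325
  stock rod 3: 200 + 50 + 25 = 275
This matches the lower bound, so 3 is optimal.

3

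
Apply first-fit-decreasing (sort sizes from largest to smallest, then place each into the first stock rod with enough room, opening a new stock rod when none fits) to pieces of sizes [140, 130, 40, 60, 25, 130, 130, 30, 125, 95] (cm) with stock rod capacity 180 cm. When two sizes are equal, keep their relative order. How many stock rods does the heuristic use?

Sorted descending: 140, 130, 130, 130, 125, 95, 60, 40, 30, 25.
  140 → stock rod 1 (new)  [load 140/180]
  130 → stock rod 2 (new)  [load 130/180]
  130 → stock rod 3 (new)  [load 130/180]
  130 → stock rod 4 (new)  [load 130/180]
  125 → stock rod 5 (new)  [load 125/180]
  95 → stock rod 6 (new)  [load 95/180]
  60 → stock rod 6  [load 155/180]
  40 → stock rod 1  [load 180/180]
  30 → stock rod 2  [load 160/180]
  25 → stock rod 3  [load 155/180]
6 stock rods opened.

6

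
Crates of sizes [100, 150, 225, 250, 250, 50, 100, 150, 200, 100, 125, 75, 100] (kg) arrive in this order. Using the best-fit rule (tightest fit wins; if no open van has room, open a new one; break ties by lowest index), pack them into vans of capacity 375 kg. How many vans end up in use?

6

  100 → van 1 (new)  [load 100/375]
  150 → van 1  [load 250/375]
  225 → van 2 (new)  [load 225/375]
  250 → van 3 (new)  [load 250/375]
  250 → van 4 (new)  [load 250/375]
  50 → van 1  [load 300/375]
  100 → van 3  [load 350/375]
  150 → van 2  [load 375/375]
  200 → van 5 (new)  [load 200/375]
  100 → van 4  [load 350/375]
  125 → van 5  [load 325/375]
  75 → van 1  [load 375/375]
  100 → van 6 (new)  [load 100/375]
6 vans opened.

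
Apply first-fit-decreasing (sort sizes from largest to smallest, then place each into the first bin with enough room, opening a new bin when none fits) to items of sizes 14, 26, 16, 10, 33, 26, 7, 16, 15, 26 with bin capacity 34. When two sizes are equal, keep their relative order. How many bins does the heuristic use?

7

Sorted descending: 33, 26, 26, 26, 16, 16, 15, 14, 10, 7.
  33 → bin 1 (new)  [load 33/34]
  26 → bin 2 (new)  [load 26/34]
  26 → bin 3 (new)  [load 26/34]
  26 → bin 4 (new)  [load 26/34]
  16 → bin 5 (new)  [load 16/34]
  16 → bin 5  [load 32/34]
  15 → bin 6 (new)  [load 15/34]
  14 → bin 6  [load 29/34]
  10 → bin 7 (new)  [load 10/34]
  7 → bin 2  [load 33/34]
7 bins opened.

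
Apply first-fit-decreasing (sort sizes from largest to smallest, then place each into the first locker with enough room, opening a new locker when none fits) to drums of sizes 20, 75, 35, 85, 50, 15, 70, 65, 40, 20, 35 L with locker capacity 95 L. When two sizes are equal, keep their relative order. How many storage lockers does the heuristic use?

Sorted descending: 85, 75, 70, 65, 50, 40, 35, 35, 20, 20, 15.
  85 → locker 1 (new)  [load 85/95]
  75 → locker 2 (new)  [load 75/95]
  70 → locker 3 (new)  [load 70/95]
  65 → locker 4 (new)  [load 65/95]
  50 → locker 5 (new)  [load 50/95]
  40 → locker 5  [load 90/95]
  35 → locker 6 (new)  [load 35/95]
  35 → locker 6  [load 70/95]
  20 → locker 2  [load 95/95]
  20 → locker 3  [load 90/95]
  15 → locker 4  [load 80/95]
6 storage lockers opened.

6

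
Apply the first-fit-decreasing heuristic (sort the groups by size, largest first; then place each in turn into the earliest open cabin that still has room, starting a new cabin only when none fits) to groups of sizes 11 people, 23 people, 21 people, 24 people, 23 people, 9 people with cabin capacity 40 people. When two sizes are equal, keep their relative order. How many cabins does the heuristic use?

Sorted descending: 24, 23, 23, 21, 11, 9.
  24 → cabin 1 (new)  [load 24/40]
  23 → cabin 2 (new)  [load 23/40]
  23 → cabin 3 (new)  [load 23/40]
  21 → cabin 4 (new)  [load 21/40]
  11 → cabin 1  [load 35/40]
  9 → cabin 2  [load 32/40]
4 cabins opened.

4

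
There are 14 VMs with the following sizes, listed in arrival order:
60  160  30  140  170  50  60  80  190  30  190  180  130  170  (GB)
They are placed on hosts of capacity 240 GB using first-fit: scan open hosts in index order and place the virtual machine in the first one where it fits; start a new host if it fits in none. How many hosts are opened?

  60 → host 1 (new)  [load 60/240]
  160 → host 1  [load 220/240]
  30 → host 2 (new)  [load 30/240]
  140 → host 2  [load 170/240]
  170 → host 3 (new)  [load 170/240]
  50 → host 2  [load 220/240]
  60 → host 3  [load 230/240]
  80 → host 4 (new)  [load 80/240]
  190 → host 5 (new)  [load 190/240]
  30 → host 4  [load 110/240]
  190 → host 6 (new)  [load 190/240]
  180 → host 7 (new)  [load 180/240]
  130 → host 4  [load 240/240]
  170 → host 8 (new)  [load 170/240]
8 hosts opened.

8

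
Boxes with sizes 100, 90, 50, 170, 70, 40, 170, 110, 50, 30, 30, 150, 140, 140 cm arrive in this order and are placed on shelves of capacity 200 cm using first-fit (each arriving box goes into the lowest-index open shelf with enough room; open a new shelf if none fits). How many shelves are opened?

  100 → shelf 1 (new)  [load 100/200]
  90 → shelf 1  [load 190/200]
  50 → shelf 2 (new)  [load 50/200]
  170 → shelf 3 (new)  [load 170/200]
  70 → shelf 2  [load 120/200]
  40 → shelf 2  [load 160/200]
  170 → shelf 4 (new)  [load 170/200]
  110 → shelf 5 (new)  [load 110/200]
  50 → shelf 5  [load 160/200]
  30 → shelf 2  [load 190/200]
  30 → shelf 3  [load 200/200]
  150 → shelf 6 (new)  [load 150/200]
  140 → shelf 7 (new)  [load 140/200]
  140 → shelf 8 (new)  [load 140/200]
8 shelves opened.

8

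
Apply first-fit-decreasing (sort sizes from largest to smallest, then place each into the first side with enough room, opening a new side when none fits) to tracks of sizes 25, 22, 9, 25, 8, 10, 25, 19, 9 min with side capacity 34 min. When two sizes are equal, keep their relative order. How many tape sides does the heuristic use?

Sorted descending: 25, 25, 25, 22, 19, 10, 9, 9, 8.
  25 → side 1 (new)  [load 25/34]
  25 → side 2 (new)  [load 25/34]
  25 → side 3 (new)  [load 25/34]
  22 → side 4 (new)  [load 22/34]
  19 → side 5 (new)  [load 19/34]
  10 → side 4  [load 32/34]
  9 → side 1  [load 34/34]
  9 → side 2  [load 34/34]
  8 → side 3  [load 33/34]
5 tape sides opened.

5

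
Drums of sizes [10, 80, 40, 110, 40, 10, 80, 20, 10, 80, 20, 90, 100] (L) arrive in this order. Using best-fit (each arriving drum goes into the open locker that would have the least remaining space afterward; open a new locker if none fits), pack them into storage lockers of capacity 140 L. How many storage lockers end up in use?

6

  10 → locker 1 (new)  [load 10/140]
  80 → locker 1  [load 90/140]
  40 → locker 1  [load 130/140]
  110 → locker 2 (new)  [load 110/140]
  40 → locker 3 (new)  [load 40/140]
  10 → locker 1  [load 140/140]
  80 → locker 3  [load 120/140]
  20 → locker 3  [load 140/140]
  10 → locker 2  [load 120/140]
  80 → locker 4 (new)  [load 80/140]
  20 → locker 2  [load 140/140]
  90 → locker 5 (new)  [load 90/140]
  100 → locker 6 (new)  [load 100/140]
6 storage lockers opened.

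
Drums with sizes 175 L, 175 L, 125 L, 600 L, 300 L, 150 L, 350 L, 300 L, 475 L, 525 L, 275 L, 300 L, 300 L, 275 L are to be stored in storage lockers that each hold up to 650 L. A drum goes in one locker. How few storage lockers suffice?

Total = 600 + 525 + 475 + 350 + 300 + 300 + 300 + 300 + 275 + 275 + 175 + 175 + 150 + 125 = 4325 L.
Lower bound: ⌈4325/650⌉ = 7 storage lockers.
A packing using 7 storage lockers:
  locker 1: 600 = 600
  locker 2: 525 + 125 = 650
  locker 3: 475 + 175 = 650
  locker 4: 350 + 300 = 650
  locker 5: 300 + 300 = 600
  locker 6: 300 + 275 = 575
  locker 7: 275 + 175 + 150 = 600
This matches the lower bound, so 7 is optimal.

7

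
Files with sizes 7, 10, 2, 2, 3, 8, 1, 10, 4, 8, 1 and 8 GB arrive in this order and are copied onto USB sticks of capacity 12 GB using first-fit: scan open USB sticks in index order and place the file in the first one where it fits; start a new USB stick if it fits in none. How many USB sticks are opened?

6

  7 → USB stick 1 (new)  [load 7/12]
  10 → USB stick 2 (new)  [load 10/12]
  2 → USB stick 1  [load 9/12]
  2 → USB stick 1  [load 11/12]
  3 → USB stick 3 (new)  [load 3/12]
  8 → USB stick 3  [load 11/12]
  1 → USB stick 1  [load 12/12]
  10 → USB stick 4 (new)  [load 10/12]
  4 → USB stick 5 (new)  [load 4/12]
  8 → USB stick 5  [load 12/12]
  1 → USB stick 2  [load 11/12]
  8 → USB stick 6 (new)  [load 8/12]
6 USB sticks opened.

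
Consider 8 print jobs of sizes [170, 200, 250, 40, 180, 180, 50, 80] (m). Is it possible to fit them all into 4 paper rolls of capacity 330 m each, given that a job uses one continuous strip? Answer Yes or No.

Total = 1150 m; ⌈1150/330⌉ = 4.
5 print jobs each exceed half the capacity and cannot share a roll, forcing at least 5 paper rolls.
At least 5 paper rolls are required, but only 4 are allowed.

No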